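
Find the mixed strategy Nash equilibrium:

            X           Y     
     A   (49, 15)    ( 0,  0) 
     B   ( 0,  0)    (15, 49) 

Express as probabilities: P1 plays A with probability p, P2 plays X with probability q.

p = 0.7656, q = 0.2344

Work:
Find probabilities that make opponent indifferent:
P2 chooses q to make P1 indifferent between A and B
P1 chooses p to make P2 indifferent between X and Y
Mixed NE: P1 plays (A: 0.7656, B: 0.2344), P2 plays (X: 0.2344, Y: 0.7656)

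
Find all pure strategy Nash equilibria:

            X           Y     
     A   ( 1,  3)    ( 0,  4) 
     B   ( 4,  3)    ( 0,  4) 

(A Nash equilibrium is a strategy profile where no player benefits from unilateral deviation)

Nash equilibrium: (A, Y), (B, Y)

Work:
Best responses:
  P1 vs X: payoffs [1, 4] → best response B (payoff 4)
  P1 vs Y: payoffs [0, 0] → best response A/B (payoff 0)
  P2 vs A: payoffs [3, 4] → best response Y (payoff 4)
  P2 vs B: payoffs [3, 4] → best response Y (payoff 4)
Mutual best responses: (A,Y), (B,Y) → Nash equilibria.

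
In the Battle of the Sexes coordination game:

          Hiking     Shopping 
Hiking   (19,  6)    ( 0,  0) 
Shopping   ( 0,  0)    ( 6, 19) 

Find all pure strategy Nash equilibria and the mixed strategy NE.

Pure NE: (Hiking, Hiking) and (Shopping, Shopping); Mixed NE: p = 0.76, q = 0.24

Work:
Check pure NE:
(Hiking, Hiking): (19, 6) - no unilateral deviation beneficial
(Shopping, Shopping): (6, 19) - no unilateral deviation beneficial
Mixed NE: P1 plays Hiking with p = 0.76, P2 plays Hiking with q = 0.24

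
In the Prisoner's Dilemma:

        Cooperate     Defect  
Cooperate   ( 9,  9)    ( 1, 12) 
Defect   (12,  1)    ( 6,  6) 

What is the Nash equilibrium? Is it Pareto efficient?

(Defect, Defect) is NE; not Pareto efficient

Work:
Defect dominates Cooperate for both players:
If P2 cooperates: Defect (12) > Cooperate (9)
If P2 defects: Defect (6) > Cooperate (1)
NE: (Defect, Defect) with payoff (6, 6)
But (Cooperate, Cooperate) = (9, 9) Pareto dominates (6, 6)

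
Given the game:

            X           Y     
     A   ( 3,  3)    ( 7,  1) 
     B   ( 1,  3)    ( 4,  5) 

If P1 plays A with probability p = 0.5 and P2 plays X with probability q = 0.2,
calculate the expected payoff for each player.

E[P1] = 4.8, E[P2] = 3.0

Work:
E[P1] = p·q·π₁(A,X) + p·(1-q)·π₁(A,Y) + (1-p)·q·π₁(B,X) + (1-p)·(1-q)·π₁(B,Y)
= 0.5·0.2·3 + 0.5·0.8·7 + 0.5·0.2·1 + 0.5·0.8·4
= 4.8

E[P2] = 3.0 (similar calculation)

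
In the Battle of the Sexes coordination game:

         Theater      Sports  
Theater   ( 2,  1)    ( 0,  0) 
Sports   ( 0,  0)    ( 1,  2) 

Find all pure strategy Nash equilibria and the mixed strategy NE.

Pure NE: (Theater, Theater) and (Sports, Sports); Mixed NE: p = 0.6667, q = 0.3333

Work:
Check pure NE:
(Theater, Theater): (2, 1) - no unilateral deviation beneficial
(Sports, Sports): (1, 2) - no unilateral deviation beneficial
Mixed NE: P1 plays Theater with p = 0.6667, P2 plays Theater with q = 0.3333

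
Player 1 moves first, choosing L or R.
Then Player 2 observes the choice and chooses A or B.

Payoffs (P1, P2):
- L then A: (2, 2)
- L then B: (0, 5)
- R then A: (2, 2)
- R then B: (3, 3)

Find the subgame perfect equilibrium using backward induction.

P1 plays R, P2 plays B after L and B after R; Payoff (3, 3)

Work:
Backward induction:
After L: P2 chooses B → P1 gets 0
After R: P2 chooses B → P1 gets 3
P1 chooses R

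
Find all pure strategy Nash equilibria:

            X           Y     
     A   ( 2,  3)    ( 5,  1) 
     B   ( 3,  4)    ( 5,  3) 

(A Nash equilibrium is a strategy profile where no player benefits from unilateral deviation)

Nash equilibrium: (B, X)

Work:
Best responses:
  P1 vs X: payoffs [2, 3] → best response B (payoff 3)
  P1 vs Y: payoffs [5, 5] → best response A/B (payoff 5)
  P2 vs A: payoffs [3, 1] → best response X (payoff 3)
  P2 vs B: payoffs [4, 3] → best response X (payoff 4)
Mutual best responses: (B,X) → Nash equilibria.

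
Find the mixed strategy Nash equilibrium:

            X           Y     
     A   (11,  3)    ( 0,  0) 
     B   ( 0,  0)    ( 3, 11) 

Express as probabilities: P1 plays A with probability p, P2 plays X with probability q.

p = 0.7857, q = 0.2143

Work:
Find probabilities that make opponent indifferent:
P2 chooses q to make P1 indifferent between A and B
P1 chooses p to make P2 indifferent between X and Y
Mixed NE: P1 plays (A: 0.7857, B: 0.2143), P2 plays (X: 0.2143, Y: 0.7857)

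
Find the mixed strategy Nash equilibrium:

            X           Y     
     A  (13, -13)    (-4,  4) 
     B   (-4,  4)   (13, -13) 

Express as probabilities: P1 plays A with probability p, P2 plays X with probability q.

p = 0.5, q = 0.5

Work:
Find probabilities that make opponent indifferent:
P2 chooses q to make P1 indifferent between A and B
P1 chooses p to make P2 indifferent between X and Y
Mixed NE: P1 plays (A: 0.5, B: 0.5), P2 plays (X: 0.5, Y: 0.5)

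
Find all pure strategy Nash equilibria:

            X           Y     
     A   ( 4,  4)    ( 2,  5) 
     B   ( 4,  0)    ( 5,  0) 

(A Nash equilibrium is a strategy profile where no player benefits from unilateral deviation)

Nash equilibrium: (B, X), (B, Y)

Work:
Best responses:
  P1 vs X: payoffs [4, 4] → best response A/B (payoff 4)
  P1 vs Y: payoffs [2, 5] → best response B (payoff 5)
  P2 vs A: payoffs [4, 5] → best response Y (payoff 5)
  P2 vs B: payoffs [0, 0] → best response X/Y (payoff 0)
Mutual best responses: (B,X), (B,Y) → Nash equilibria.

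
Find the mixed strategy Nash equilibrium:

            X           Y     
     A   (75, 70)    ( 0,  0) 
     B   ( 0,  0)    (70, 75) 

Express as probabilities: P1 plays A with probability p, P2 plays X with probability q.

p = 0.5172, q = 0.4828

Work:
Find probabilities that make opponent indifferent:
P2 chooses q to make P1 indifferent between A and B
P1 chooses p to make P2 indifferent between X and Y
Mixed NE: P1 plays (A: 0.5172, B: 0.4828), P2 plays (X: 0.4828, Y: 0.5172)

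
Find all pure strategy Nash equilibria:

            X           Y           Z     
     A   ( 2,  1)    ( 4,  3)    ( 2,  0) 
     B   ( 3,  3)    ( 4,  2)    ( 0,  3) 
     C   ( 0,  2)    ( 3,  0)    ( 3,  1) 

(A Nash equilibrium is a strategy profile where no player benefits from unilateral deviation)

Nash equilibrium: (A, Y), (B, X)

Work:
Best responses:
  P1 vs X: payoffs [2, 3, 0] → best response B (payoff 3)
  P1 vs Y: payoffs [4, 4, 3] → best response A/B (payoff 4)
  P1 vs Z: payoffs [2, 0, 3] → best response C (payoff 3)
  P2 vs A: payoffs [1, 3, 0] → best response Y (payoff 3)
  P2 vs B: payoffs [3, 2, 3] → best response X/Z (payoff 3)
  P2 vs C: payoffs [2, 0, 1] → best response X (payoff 2)
Mutual best responses: (A,Y), (B,X) → Nash equilibria.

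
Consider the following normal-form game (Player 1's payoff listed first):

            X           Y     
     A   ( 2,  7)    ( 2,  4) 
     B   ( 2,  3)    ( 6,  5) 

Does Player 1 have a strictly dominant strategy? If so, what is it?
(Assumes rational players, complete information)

No strictly dominant strategy exists for Player 1

Work:
A strategy strictly dominates another if it gives a strictly higher payoff against every opponent action. Compare each pair of P1's strategies column-by-column:
  A vs B: [2 vs 2, 2 vs 6] → A does not strictly dominate B (column X: 2 ≤ 2)
  B vs A: [2 vs 2, 6 vs 2] → B does not strictly dominate A (column X: 2 ≤ 2)
No single strategy strictly dominates all others → no strictly dominant strategy.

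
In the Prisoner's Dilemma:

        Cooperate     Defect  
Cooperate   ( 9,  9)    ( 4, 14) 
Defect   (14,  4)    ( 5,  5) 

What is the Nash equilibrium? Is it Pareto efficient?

(Defect, Defect) is NE; not Pareto efficient

Work:
Defect dominates Cooperate for both players:
If P2 cooperates: Defect (14) > Cooperate (9)
If P2 defects: Defect (5) > Cooperate (4)
NE: (Defect, Defect) with payoff (5, 5)
But (Cooperate, Cooperate) = (9, 9) Pareto dominates (5, 5)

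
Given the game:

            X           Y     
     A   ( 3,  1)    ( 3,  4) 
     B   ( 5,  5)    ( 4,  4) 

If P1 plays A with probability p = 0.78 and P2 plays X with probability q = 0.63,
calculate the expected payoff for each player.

E[P1] = 3.3586, E[P2] = 2.6644

Work:
E[P1] = p·q·π₁(A,X) + p·(1-q)·π₁(A,Y) + (1-p)·q·π₁(B,X) + (1-p)·(1-q)·π₁(B,Y)
= 0.78·0.63·3 + 0.78·0.37·3 + 0.22·0.63·5 + 0.22·0.37·4
= 3.3586

E[P2] = 2.6644 (similar calculation)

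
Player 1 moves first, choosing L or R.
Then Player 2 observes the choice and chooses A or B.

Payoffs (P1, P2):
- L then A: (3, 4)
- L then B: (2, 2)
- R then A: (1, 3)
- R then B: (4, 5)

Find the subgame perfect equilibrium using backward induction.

P1 plays R, P2 plays A after L and B after R; Payoff (4, 5)

Work:
Backward induction:
After L: P2 chooses A → P1 gets 3
After R: P2 chooses B → P1 gets 4
P1 chooses R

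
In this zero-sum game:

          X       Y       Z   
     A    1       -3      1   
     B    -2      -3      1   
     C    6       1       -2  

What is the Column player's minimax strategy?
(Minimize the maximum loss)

Column should play Y or Z (all achieve the minimum), value = 1

Work:
Column player minimizes Row's maximum payoff:
Column X: max payoff to Row = 6
Column Y: max payoff to Row = 1
Column Z: max payoff to Row = 1
Minimum is 1, achieved by columns Y, Z (tied).
Each of Y or Z is a minimax strategy.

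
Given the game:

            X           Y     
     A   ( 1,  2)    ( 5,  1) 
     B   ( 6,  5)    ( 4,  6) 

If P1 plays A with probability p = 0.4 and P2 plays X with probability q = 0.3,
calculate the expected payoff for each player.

E[P1] = 4.28, E[P2] = 3.94

Work:
E[P1] = p·q·π₁(A,X) + p·(1-q)·π₁(A,Y) + (1-p)·q·π₁(B,X) + (1-p)·(1-q)·π₁(B,Y)
= 0.4·0.3·1 + 0.4·0.7·5 + 0.6·0.3·6 + 0.6·0.7·4
= 4.28

E[P2] = 3.94 (similar calculation)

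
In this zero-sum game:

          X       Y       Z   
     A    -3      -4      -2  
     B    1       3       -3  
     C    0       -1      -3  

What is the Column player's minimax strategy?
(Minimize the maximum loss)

Column should play Z, value = -2

Work:
Column player minimizes Row's maximum payoff:
Column X: max payoff to Row = 1
Column Y: max payoff to Row = 3
Column Z: max payoff to Row = -2
Minimum is -2, achieved by column Z.
Minimax strategy: Z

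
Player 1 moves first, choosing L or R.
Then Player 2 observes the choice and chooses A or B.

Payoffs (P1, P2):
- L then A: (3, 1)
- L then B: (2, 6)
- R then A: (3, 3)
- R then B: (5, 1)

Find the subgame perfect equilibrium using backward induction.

P1 plays R, P2 plays B after L and A after R; Payoff (3, 3)

Work:
Backward induction:
After L: P2 chooses B → P1 gets 2
After R: P2 chooses A → P1 gets 3
P1 chooses R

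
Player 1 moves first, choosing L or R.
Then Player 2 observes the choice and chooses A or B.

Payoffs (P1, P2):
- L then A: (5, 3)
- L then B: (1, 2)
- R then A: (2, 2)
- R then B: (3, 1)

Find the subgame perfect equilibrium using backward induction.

P1 plays L, P2 plays A after L and A after R; Payoff (5, 3)

Work:
Backward induction:
After L: P2 chooses A → P1 gets 5
After R: P2 chooses A → P1 gets 2
P1 chooses L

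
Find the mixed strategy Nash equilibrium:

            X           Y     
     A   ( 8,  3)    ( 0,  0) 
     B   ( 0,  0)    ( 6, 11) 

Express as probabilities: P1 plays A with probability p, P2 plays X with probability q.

p = 0.7857, q = 0.4286

Work:
Find probabilities that make opponent indifferent:
P2 chooses q to make P1 indifferent between A and B
P1 chooses p to make P2 indifferent between X and Y
Mixed NE: P1 plays (A: 0.7857, B: 0.2143), P2 plays (X: 0.4286, Y: 0.5714)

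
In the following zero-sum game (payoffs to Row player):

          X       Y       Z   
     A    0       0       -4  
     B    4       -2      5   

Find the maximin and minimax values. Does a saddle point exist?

Maximin = -2, Minimax = 0, Saddle: False

Work:
Row minimums: [-4, -2] → maximin = -2
Column maximums: [4, 0, 5] → minimax = 0
No saddle point (maximin ≠ minimax). Mixed strategy needed.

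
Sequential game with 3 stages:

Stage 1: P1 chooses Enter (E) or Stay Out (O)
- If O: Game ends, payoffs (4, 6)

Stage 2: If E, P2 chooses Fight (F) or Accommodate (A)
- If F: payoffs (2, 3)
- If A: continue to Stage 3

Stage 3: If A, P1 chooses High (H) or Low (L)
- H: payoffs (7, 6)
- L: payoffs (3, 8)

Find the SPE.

SPE: (E, A, H); Outcome (7, 6)

Work:
Stage 3: P1 chooses H (7 vs 3)
Stage 2: P2: F->3, A->6 (anticipating H). Choose A
Stage 1: P1: O->4, E->7 (anticipating A, H). Choose E
SPE path: E -> A -> H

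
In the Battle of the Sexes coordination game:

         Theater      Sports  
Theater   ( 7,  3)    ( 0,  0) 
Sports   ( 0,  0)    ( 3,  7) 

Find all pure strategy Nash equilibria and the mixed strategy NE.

Pure NE: (Theater, Theater) and (Sports, Sports); Mixed NE: p = 0.7, q = 0.3

Work:
Check pure NE:
(Theater, Theater): (7, 3) - no unilateral deviation beneficial
(Sports, Sports): (3, 7) - no unilateral deviation beneficial
Mixed NE: P1 plays Theater with p = 0.7, P2 plays Theater with q = 0.3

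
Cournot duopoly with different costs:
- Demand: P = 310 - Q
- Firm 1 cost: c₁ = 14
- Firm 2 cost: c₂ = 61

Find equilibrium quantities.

q₁* = 114.33, q₂* = 67.33

Work:
Reaction: q₁ = (310 - 14 - q₂)/2
Reaction: q₂ = (310 - 61 - q₁)/2
Solve simultaneously:
q₁* = (310 - 2×14 + 61)/3 = 114.33
q₂* = (310 - 2×61 + 14)/3 = 67.33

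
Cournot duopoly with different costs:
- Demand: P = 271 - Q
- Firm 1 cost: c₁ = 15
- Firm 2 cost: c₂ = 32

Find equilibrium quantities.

q₁* = 91.0, q₂* = 74.0

Work:
Reaction: q₁ = (271 - 15 - q₂)/2
Reaction: q₂ = (271 - 32 - q₁)/2
Solve simultaneously:
q₁* = (271 - 2×15 + 32)/3 = 91.0
q₂* = (271 - 2×32 + 15)/3 = 74.0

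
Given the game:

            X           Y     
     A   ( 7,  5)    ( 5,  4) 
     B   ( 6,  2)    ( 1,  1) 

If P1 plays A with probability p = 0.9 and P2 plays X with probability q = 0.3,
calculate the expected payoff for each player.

E[P1] = 5.29, E[P2] = 4.0

Work:
E[P1] = p·q·π₁(A,X) + p·(1-q)·π₁(A,Y) + (1-p)·q·π₁(B,X) + (1-p)·(1-q)·π₁(B,Y)
= 0.9·0.3·7 + 0.9·0.7·5 + 0.1·0.3·6 + 0.1·0.7·1
= 5.29

E[P2] = 4.0 (similar calculation)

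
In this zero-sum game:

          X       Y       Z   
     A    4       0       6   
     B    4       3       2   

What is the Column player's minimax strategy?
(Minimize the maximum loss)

Column should play Y, value = 3

Work:
Column player minimizes Row's maximum payoff:
Column X: max payoff to Row = 4
Column Y: max payoff to Row = 3
Column Z: max payoff to Row = 6
Minimum is 3, achieved by column Y.
Minimax strategy: Y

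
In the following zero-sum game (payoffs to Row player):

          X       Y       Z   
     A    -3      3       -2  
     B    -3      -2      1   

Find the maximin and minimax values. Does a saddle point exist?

Maximin = -3, Minimax = -3, Saddle: True

Work:
Row minimums: [-3, -3] → maximin = -3
Column maximums: [-3, 3, 1] → minimax = -3
Saddle point exists! Game value = -3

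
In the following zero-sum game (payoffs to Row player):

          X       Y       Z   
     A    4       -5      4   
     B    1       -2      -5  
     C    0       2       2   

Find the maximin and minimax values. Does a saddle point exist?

Maximin = 0, Minimax = 2, Saddle: False

Work:
Row minimums: [-5, -5, 0] → maximin = 0
Column maximums: [4, 2, 4] → minimax = 2
No saddle point (maximin ≠ minimax). Mixed strategy needed.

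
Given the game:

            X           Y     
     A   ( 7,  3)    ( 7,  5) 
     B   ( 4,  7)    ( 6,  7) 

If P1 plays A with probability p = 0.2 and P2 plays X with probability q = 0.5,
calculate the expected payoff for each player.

E[P1] = 5.4, E[P2] = 6.4

Work:
E[P1] = p·q·π₁(A,X) + p·(1-q)·π₁(A,Y) + (1-p)·q·π₁(B,X) + (1-p)·(1-q)·π₁(B,Y)
= 0.2·0.5·7 + 0.2·0.5·7 + 0.8·0.5·4 + 0.8·0.5·6
= 5.4

E[P2] = 6.4 (similar calculation)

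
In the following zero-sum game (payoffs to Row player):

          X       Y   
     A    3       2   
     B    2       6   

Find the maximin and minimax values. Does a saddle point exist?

Maximin = 2, Minimax = 3, Saddle: False

Work:
Row minimums: [2, 2] → maximin = 2
Column maximums: [3, 6] → minimax = 3
No saddle point (maximin ≠ minimax). Mixed strategy needed.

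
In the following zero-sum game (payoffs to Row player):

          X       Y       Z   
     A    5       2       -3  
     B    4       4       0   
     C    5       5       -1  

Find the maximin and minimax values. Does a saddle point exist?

Maximin = 0, Minimax = 0, Saddle: True

Work:
Row minimums: [-3, 0, -1] → maximin = 0
Column maximums: [5, 5, 0] → minimax = 0
Saddle point exists! Game value = 0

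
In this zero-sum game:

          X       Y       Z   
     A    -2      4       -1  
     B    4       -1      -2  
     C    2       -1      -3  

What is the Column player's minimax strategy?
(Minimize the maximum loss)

Column should play Z, value = -1

Work:
Column player minimizes Row's maximum payoff:
Column X: max payoff to Row = 4
Column Y: max payoff to Row = 4
Column Z: max payoff to Row = -1
Minimum is -1, achieved by column Z.
Minimax strategy: Z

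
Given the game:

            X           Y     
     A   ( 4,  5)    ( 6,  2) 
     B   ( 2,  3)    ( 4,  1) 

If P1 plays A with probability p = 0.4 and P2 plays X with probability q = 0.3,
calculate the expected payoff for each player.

E[P1] = 4.2, E[P2] = 2.12

Work:
E[P1] = p·q·π₁(A,X) + p·(1-q)·π₁(A,Y) + (1-p)·q·π₁(B,X) + (1-p)·(1-q)·π₁(B,Y)
= 0.4·0.3·4 + 0.4·0.7·6 + 0.6·0.3·2 + 0.6·0.7·4
= 4.2

E[P2] = 2.12 (similar calculation)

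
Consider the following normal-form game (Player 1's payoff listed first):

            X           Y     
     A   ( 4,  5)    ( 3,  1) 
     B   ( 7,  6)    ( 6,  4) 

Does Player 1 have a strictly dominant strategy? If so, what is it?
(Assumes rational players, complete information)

Yes, Player 1's strictly dominant strategy is B

Work:
A strategy strictly dominates another if it gives a strictly higher payoff against every opponent action. Compare each pair of P1's strategies column-by-column:
  A vs B: [4 vs 7, 3 vs 6] → A does not strictly dominate B (column X: 4 ≤ 7)
  B vs A: [7 vs 4, 6 vs 3] → B strictly dominates A
B strictly dominates every other strategy → strictly dominant.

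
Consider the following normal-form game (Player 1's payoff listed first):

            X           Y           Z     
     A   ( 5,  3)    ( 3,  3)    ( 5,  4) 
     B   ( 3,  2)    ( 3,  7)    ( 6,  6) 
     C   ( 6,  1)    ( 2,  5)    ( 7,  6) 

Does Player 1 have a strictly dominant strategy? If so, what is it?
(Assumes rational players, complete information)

No strictly dominant strategy exists for Player 1

Work:
A strategy strictly dominates another if it gives a strictly higher payoff against every opponent action. Compare each pair of P1's strategies column-by-column:
  A vs B: [5 vs 3, 3 vs 3, 5 vs 6] → A does not strictly dominate B (column Y: 3 ≤ 3)
  A vs C: [5 vs 6, 3 vs 2, 5 vs 7] → A does not strictly dominate C (column X: 5 ≤ 6)
  B vs A: [3 vs 5, 3 vs 3, 6 vs 5] → B does not strictly dominate A (column X: 3 ≤ 5)
  B vs C: [3 vs 6, 3 vs 2, 6 vs 7] → B does not strictly dominate C (column X: 3 ≤ 6)
  C vs A: [6 vs 5, 2 vs 3, 7 vs 5] → C does not strictly dominate A (column Y: 2 ≤ 3)
  C vs B: [6 vs 3, 2 vs 3, 7 vs 6] → C does not strictly dominate B (column Y: 2 ≤ 3)
No single strategy strictly dominates all others → no strictly dominant strategy.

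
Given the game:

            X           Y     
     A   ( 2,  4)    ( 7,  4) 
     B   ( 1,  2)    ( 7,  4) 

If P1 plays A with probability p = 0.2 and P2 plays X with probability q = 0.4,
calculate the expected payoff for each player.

E[P1] = 4.68, E[P2] = 3.36

Work:
E[P1] = p·q·π₁(A,X) + p·(1-q)·π₁(A,Y) + (1-p)·q·π₁(B,X) + (1-p)·(1-q)·π₁(B,Y)
= 0.2·0.4·2 + 0.2·0.6·7 + 0.8·0.4·1 + 0.8·0.6·7
= 4.68

E[P2] = 3.36 (similar calculation)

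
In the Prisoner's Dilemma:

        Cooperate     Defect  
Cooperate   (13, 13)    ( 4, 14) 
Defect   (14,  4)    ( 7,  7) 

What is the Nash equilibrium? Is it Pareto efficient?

(Defect, Defect) is NE; not Pareto efficient

Work:
Defect dominates Cooperate for both players:
If P2 cooperates: Defect (14) > Cooperate (13)
If P2 defects: Defect (7) > Cooperate (4)
NE: (Defect, Defect) with payoff (7, 7)
But (Cooperate, Cooperate) = (13, 13) Pareto dominates (7, 7)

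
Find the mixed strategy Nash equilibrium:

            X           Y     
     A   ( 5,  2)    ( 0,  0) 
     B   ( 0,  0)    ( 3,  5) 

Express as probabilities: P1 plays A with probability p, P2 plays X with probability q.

p = 0.7143, q = 0.375

Work:
Find probabilities that make opponent indifferent:
P2 chooses q to make P1 indifferent between A and B
P1 chooses p to make P2 indifferent between X and Y
Mixed NE: P1 plays (A: 0.7143, B: 0.2857), P2 plays (X: 0.375, Y: 0.625)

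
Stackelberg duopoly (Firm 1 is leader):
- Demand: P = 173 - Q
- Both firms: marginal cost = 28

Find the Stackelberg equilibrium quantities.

q₁* (leader) = 72.5, q₂* (follower) = 36.25

Work:
Follower's reaction: q₂ = (a - c - q₁)/2
Leader substitutes: π₁ = q₁·(a - q₁ - (a-c-q₁)/2 - c)
FOC: q₁* = (173 - 28)/2 = 72.50
Then: q₂* = (173 - 28 - 72.5)/2 = 36.25
Leader has first-mover advantage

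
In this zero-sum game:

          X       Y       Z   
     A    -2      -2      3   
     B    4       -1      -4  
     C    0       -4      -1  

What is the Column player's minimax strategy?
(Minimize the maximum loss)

Column should play Y, value = -1

Work:
Column player minimizes Row's maximum payoff:
Column X: max payoff to Row = 4
Column Y: max payoff to Row = -1
Column Z: max payoff to Row = 3
Minimum is -1, achieved by column Y.
Minimax strategy: Y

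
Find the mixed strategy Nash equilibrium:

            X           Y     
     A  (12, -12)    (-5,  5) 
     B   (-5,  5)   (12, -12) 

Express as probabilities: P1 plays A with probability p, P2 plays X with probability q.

p = 0.5, q = 0.5

Work:
Find probabilities that make opponent indifferent:
P2 chooses q to make P1 indifferent between A and B
P1 chooses p to make P2 indifferent between X and Y
Mixed NE: P1 plays (A: 0.5, B: 0.5), P2 plays (X: 0.5, Y: 0.5)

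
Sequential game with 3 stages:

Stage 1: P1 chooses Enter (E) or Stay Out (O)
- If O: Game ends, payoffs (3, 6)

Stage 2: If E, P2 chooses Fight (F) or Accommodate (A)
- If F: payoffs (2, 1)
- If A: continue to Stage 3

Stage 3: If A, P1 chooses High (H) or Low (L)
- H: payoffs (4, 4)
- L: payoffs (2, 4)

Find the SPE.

SPE: (E, A, H); Outcome (4, 4)

Work:
Stage 3: P1 chooses H (4 vs 2)
Stage 2: P2: F->1, A->4 (anticipating H). Choose A
Stage 1: P1: O->3, E->4 (anticipating A, H). Choose E
SPE path: E -> A -> H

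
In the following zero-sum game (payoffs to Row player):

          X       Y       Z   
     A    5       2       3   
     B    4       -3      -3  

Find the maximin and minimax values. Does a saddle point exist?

Maximin = 2, Minimax = 2, Saddle: True

Work:
Row minimums: [2, -3] → maximin = 2
Column maximums: [5, 2, 3] → minimax = 2
Saddle point exists! Game value = 2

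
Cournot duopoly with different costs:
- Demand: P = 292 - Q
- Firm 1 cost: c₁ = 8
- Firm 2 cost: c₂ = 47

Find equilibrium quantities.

q₁* = 107.67, q₂* = 68.67

Work:
Reaction: q₁ = (292 - 8 - q₂)/2
Reaction: q₂ = (292 - 47 - q₁)/2
Solve simultaneously:
q₁* = (292 - 2×8 + 47)/3 = 107.67
q₂* = (292 - 2×47 + 8)/3 = 68.67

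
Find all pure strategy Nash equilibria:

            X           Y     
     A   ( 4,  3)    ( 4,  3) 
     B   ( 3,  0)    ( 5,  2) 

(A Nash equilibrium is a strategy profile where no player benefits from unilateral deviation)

Nash equilibrium: (A, X), (B, Y)

Work:
Best responses:
  P1 vs X: payoffs [4, 3] → best response A (payoff 4)
  P1 vs Y: payoffs [4, 5] → best response B (payoff 5)
  P2 vs A: payoffs [3, 3] → best response X/Y (payoff 3)
  P2 vs B: payoffs [0, 2] → best response Y (payoff 2)
Mutual best responses: (A,X), (B,Y) → Nash equilibria.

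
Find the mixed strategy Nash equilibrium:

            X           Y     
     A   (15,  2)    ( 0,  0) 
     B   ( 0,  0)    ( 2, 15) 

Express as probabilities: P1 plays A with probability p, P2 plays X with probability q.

p = 0.8824, q = 0.1176

Work:
Find probabilities that make opponent indifferent:
P2 chooses q to make P1 indifferent between A and B
P1 chooses p to make P2 indifferent between X and Y
Mixed NE: P1 plays (A: 0.8824, B: 0.1176), P2 plays (X: 0.1176, Y: 0.8824)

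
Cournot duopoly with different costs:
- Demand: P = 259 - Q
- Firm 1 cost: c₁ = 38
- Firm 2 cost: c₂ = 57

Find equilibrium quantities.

q₁* = 80.0, q₂* = 61.0

Work:
Reaction: q₁ = (259 - 38 - q₂)/2
Reaction: q₂ = (259 - 57 - q₁)/2
Solve simultaneously:
q₁* = (259 - 2×38 + 57)/3 = 80.0
q₂* = (259 - 2×57 + 38)/3 = 61.0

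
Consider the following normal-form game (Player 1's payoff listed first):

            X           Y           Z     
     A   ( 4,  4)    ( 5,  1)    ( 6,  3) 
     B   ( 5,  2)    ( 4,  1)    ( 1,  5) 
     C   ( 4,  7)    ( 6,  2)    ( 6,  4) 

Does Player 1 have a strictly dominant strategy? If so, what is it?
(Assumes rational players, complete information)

No strictly dominant strategy exists for Player 1

Work:
A strategy strictly dominates another if it gives a strictly higher payoff against every opponent action. Compare each pair of P1's strategies column-by-column:
  A vs B: [4 vs 5, 5 vs 4, 6 vs 1] → A does not strictly dominate B (column X: 4 ≤ 5)
  A vs C: [4 vs 4, 5 vs 6, 6 vs 6] → A does not strictly dominate C (column X: 4 ≤ 4)
  B vs A: [5 vs 4, 4 vs 5, 1 vs 6] → B does not strictly dominate A (column Y: 4 ≤ 5)
  B vs C: [5 vs 4, 4 vs 6, 1 vs 6] → B does not strictly dominate C (column Y: 4 ≤ 6)
  C vs A: [4 vs 4, 6 vs 5, 6 vs 6] → C does not strictly dominate A (column X: 4 ≤ 4)
  C vs B: [4 vs 5, 6 vs 4, 6 vs 1] → C does not strictly dominate B (column X: 4 ≤ 5)
No single strategy strictly dominates all others → no strictly dominant strategy.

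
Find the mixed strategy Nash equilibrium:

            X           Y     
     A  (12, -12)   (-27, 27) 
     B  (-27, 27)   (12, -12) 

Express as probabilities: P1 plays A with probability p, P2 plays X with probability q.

p = 0.5, q = 0.5

Work:
Find probabilities that make opponent indifferent:
P2 chooses q to make P1 indifferent between A and B
P1 chooses p to make P2 indifferent between X and Y
Mixed NE: P1 plays (A: 0.5, B: 0.5), P2 plays (X: 0.5, Y: 0.5)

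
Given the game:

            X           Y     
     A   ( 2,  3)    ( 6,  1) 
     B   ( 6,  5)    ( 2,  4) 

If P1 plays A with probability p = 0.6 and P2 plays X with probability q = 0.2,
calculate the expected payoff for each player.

E[P1] = 4.24, E[P2] = 2.52

Work:
E[P1] = p·q·π₁(A,X) + p·(1-q)·π₁(A,Y) + (1-p)·q·π₁(B,X) + (1-p)·(1-q)·π₁(B,Y)
= 0.6·0.2·2 + 0.6·0.8·6 + 0.4·0.2·6 + 0.4·0.8·2
= 4.24

E[P2] = 2.52 (similar calculation)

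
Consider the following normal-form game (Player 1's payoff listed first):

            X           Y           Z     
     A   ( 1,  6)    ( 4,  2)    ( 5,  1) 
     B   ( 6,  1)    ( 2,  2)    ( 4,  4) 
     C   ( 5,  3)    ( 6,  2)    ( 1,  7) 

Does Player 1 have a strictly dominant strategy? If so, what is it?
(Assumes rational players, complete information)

No strictly dominant strategy exists for Player 1

Work:
A strategy strictly dominates another if it gives a strictly higher payoff against every opponent action. Compare each pair of P1's strategies column-by-column:
  A vs B: [1 vs 6, 4 vs 2, 5 vs 4] → A does not strictly dominate B (column X: 1 ≤ 6)
  A vs C: [1 vs 5, 4 vs 6, 5 vs 1] → A does not strictly dominate C (column X: 1 ≤ 5)
  B vs A: [6 vs 1, 2 vs 4, 4 vs 5] → B does not strictly dominate A (column Y: 2 ≤ 4)
  B vs C: [6 vs 5, 2 vs 6, 4 vs 1] → B does not strictly dominate C (column Y: 2 ≤ 6)
  C vs A: [5 vs 1, 6 vs 4, 1 vs 5] → C does not strictly dominate A (column Z: 1 ≤ 5)
  C vs B: [5 vs 6, 6 vs 2, 1 vs 4] → C does not strictly dominate B (column X: 5 ≤ 6)
No single strategy strictly dominates all others → no strictly dominant strategy.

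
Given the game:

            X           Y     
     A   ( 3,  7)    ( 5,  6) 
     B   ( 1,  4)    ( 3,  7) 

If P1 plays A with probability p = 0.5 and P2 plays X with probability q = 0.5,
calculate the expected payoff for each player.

E[P1] = 3.0, E[P2] = 6.0

Work:
E[P1] = p·q·π₁(A,X) + p·(1-q)·π₁(A,Y) + (1-p)·q·π₁(B,X) + (1-p)·(1-q)·π₁(B,Y)
= 0.5·0.5·3 + 0.5·0.5·5 + 0.5·0.5·1 + 0.5·0.5·3
= 3.0

E[P2] = 6.0 (similar calculation)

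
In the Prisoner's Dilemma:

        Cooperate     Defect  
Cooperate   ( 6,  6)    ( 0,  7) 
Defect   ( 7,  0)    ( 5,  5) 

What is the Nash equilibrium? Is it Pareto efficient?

(Defect, Defect) is NE; not Pareto efficient

Work:
Defect dominates Cooperate for both players:
If P2 cooperates: Defect (7) > Cooperate (6)
If P2 defects: Defect (5) > Cooperate (0)
NE: (Defect, Defect) with payoff (5, 5)
But (Cooperate, Cooperate) = (6, 6) Pareto dominates (5, 5)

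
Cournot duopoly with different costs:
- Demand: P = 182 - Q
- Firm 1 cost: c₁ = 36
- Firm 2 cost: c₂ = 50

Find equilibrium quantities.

q₁* = 53.33, q₂* = 39.33

Work:
Reaction: q₁ = (182 - 36 - q₂)/2
Reaction: q₂ = (182 - 50 - q₁)/2
Solve simultaneously:
q₁* = (182 - 2×36 + 50)/3 = 53.33
q₂* = (182 - 2×50 + 36)/3 = 39.33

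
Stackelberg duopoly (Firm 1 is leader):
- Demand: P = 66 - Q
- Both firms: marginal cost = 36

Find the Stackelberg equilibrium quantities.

q₁* (leader) = 15.0, q₂* (follower) = 7.5

Work:
Follower's reaction: q₂ = (a - c - q₁)/2
Leader substitutes: π₁ = q₁·(a - q₁ - (a-c-q₁)/2 - c)
FOC: q₁* = (66 - 36)/2 = 15.00
Then: q₂* = (66 - 36 - 15.0)/2 = 7.50
Leader has first-mover advantage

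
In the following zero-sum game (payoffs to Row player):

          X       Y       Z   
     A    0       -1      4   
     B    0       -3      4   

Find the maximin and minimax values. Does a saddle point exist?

Maximin = -1, Minimax = -1, Saddle: True

Work:
Row minimums: [-1, -3] → maximin = -1
Column maximums: [0, -1, 4] → minimax = -1
Saddle point exists! Game value = -1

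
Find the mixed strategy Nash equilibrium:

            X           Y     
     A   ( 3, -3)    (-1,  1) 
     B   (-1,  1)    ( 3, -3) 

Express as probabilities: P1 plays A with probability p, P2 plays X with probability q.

p = 0.5, q = 0.5

Work:
Find probabilities that make opponent indifferent:
P2 chooses q to make P1 indifferent between A and B
P1 chooses p to make P2 indifferent between X and Y
Mixed NE: P1 plays (A: 0.5, B: 0.5), P2 plays (X: 0.5, Y: 0.5)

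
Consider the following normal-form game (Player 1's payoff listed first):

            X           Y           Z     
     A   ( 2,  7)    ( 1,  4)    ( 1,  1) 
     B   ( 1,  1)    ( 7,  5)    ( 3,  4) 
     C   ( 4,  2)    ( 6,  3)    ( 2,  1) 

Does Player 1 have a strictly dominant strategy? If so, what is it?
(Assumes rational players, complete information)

No strictly dominant strategy exists for Player 1

Work:
A strategy strictly dominates another if it gives a strictly higher payoff against every opponent action. Compare each pair of P1's strategies column-by-column:
  A vs B: [2 vs 1, 1 vs 7, 1 vs 3] → A does not strictly dominate B (column Y: 1 ≤ 7)
  A vs C: [2 vs 4, 1 vs 6, 1 vs 2] → A does not strictly dominate C (column X: 2 ≤ 4)
  B vs A: [1 vs 2, 7 vs 1, 3 vs 1] → B does not strictly dominate A (column X: 1 ≤ 2)
  B vs C: [1 vs 4, 7 vs 6, 3 vs 2] → B does not strictly dominate C (column X: 1 ≤ 4)
  C vs A: [4 vs 2, 6 vs 1, 2 vs 1] → C strictly dominates A
  C vs B: [4 vs 1, 6 vs 7, 2 vs 3] → C does not strictly dominate B (column Y: 6 ≤ 7)
No single strategy strictly dominates all others → no strictly dominant strategy.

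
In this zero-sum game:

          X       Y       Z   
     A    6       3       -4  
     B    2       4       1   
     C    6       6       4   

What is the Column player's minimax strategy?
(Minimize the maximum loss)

Column should play Z, value = 4

Work:
Column player minimizes Row's maximum payoff:
Column X: max payoff to Row = 6
Column Y: max payoff to Row = 6
Column Z: max payoff to Row = 4
Minimum is 4, achieved by column Z.
Minimax strategy: Z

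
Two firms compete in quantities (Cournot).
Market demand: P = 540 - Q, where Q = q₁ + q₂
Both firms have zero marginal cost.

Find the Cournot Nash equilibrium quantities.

q₁* = q₂* = 180.0; P* = 180.0

Work:
Profit: π_i = P·q_i = (a - q_i - q_j)·q_i
FOC: ∂π_i/∂q_i = a - 2q_i - q_j = 0
Reaction function: q_i = (540 - q_j)/2
Symmetry: q* = 540/3 = 180.0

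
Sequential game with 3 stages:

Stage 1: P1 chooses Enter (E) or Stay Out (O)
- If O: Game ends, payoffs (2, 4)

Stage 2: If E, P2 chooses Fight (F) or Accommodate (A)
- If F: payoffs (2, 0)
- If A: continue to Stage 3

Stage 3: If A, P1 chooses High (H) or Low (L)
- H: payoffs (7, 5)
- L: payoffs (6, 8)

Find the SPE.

SPE: (E, A, H); Outcome (7, 5)

Work:
Stage 3: P1 chooses H (7 vs 6)
Stage 2: P2: F->0, A->5 (anticipating H). Choose A
Stage 1: P1: O->2, E->7 (anticipating A, H). Choose E
SPE path: E -> A -> H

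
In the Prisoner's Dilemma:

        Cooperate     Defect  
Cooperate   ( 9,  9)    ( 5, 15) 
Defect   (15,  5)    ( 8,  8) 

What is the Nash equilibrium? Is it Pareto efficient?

(Defect, Defect) is NE; not Pareto efficient

Work:
Defect dominates Cooperate for both players:
If P2 cooperates: Defect (15) > Cooperate (9)
If P2 defects: Defect (8) > Cooperate (5)
NE: (Defect, Defect) with payoff (8, 8)
But (Cooperate, Cooperate) = (9, 9) Pareto dominates (8, 8)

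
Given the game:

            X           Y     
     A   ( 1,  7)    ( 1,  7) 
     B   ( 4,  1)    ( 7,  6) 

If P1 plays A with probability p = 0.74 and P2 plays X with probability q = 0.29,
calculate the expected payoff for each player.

E[P1] = 2.3338, E[P2] = 6.363

Work:
E[P1] = p·q·π₁(A,X) + p·(1-q)·π₁(A,Y) + (1-p)·q·π₁(B,X) + (1-p)·(1-q)·π₁(B,Y)
= 0.74·0.29·1 + 0.74·0.71·1 + 0.26·0.29·4 + 0.26·0.71·7
= 2.3338

E[P2] = 6.363 (similar calculation)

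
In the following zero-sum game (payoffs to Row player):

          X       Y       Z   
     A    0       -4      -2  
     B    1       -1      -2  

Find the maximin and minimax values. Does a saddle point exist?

Maximin = -2, Minimax = -2, Saddle: True

Work:
Row minimums: [-4, -2] → maximin = -2
Column maximums: [1, -1, -2] → minimax = -2
Saddle point exists! Game value = -2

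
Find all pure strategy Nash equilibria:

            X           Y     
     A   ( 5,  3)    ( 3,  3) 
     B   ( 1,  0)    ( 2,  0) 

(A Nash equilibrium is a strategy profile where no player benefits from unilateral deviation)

Nash equilibrium: (A, X), (A, Y)

Work:
Best responses:
  P1 vs X: payoffs [5, 1] → best response A (payoff 5)
  P1 vs Y: payoffs [3, 2] → best response A (payoff 3)
  P2 vs A: payoffs [3, 3] → best response X/Y (payoff 3)
  P2 vs B: payoffs [0, 0] → best response X/Y (payoff 0)
Mutual best responses: (A,X), (A,Y) → Nash equilibria.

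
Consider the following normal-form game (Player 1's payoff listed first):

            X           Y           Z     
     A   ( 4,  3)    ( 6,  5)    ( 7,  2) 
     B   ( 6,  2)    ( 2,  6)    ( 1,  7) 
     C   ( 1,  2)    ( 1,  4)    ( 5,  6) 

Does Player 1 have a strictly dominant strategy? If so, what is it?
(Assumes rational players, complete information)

No strictly dominant strategy exists for Player 1

Work:
A strategy strictly dominates another if it gives a strictly higher payoff against every opponent action. Compare each pair of P1's strategies column-by-column:
  A vs B: [4 vs 6, 6 vs 2, 7 vs 1] → A does not strictly dominate B (column X: 4 ≤ 6)
  A vs C: [4 vs 1, 6 vs 1, 7 vs 5] → A strictly dominates C
  B vs A: [6 vs 4, 2 vs 6, 1 vs 7] → B does not strictly dominate A (column Y: 2 ≤ 6)
  B vs C: [6 vs 1, 2 vs 1, 1 vs 5] → B does not strictly dominate C (column Z: 1 ≤ 5)
  C vs A: [1 vs 4, 1 vs 6, 5 vs 7] → C does not strictly dominate A (column X: 1 ≤ 4)
  C vs B: [1 vs 6, 1 vs 2, 5 vs 1] → C does not strictly dominate B (column X: 1 ≤ 6)
No single strategy strictly dominates all others → no strictly dominant strategy.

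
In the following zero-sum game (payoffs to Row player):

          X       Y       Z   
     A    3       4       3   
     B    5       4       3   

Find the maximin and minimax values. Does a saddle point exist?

Maximin = 3, Minimax = 3, Saddle: True

Work:
Row minimums: [3, 3] → maximin = 3
Column maximums: [5, 4, 3] → minimax = 3
Saddle point exists! Game value = 3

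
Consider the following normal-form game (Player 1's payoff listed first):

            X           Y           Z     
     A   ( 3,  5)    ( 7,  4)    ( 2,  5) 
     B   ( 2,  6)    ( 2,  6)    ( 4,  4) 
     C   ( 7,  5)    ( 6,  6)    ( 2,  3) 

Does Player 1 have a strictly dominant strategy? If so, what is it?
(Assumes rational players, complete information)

No strictly dominant strategy exists for Player 1

Work:
A strategy strictly dominates another if it gives a strictly higher payoff against every opponent action. Compare each pair of P1's strategies column-by-column:
  A vs B: [3 vs 2, 7 vs 2, 2 vs 4] → A does not strictly dominate B (column Z: 2 ≤ 4)
  A vs C: [3 vs 7, 7 vs 6, 2 vs 2] → A does not strictly dominate C (column X: 3 ≤ 7)
  B vs A: [2 vs 3, 2 vs 7, 4 vs 2] → B does not strictly dominate A (column X: 2 ≤ 3)
  B vs C: [2 vs 7, 2 vs 6, 4 vs 2] → B does not strictly dominate C (column X: 2 ≤ 7)
  C vs A: [7 vs 3, 6 vs 7, 2 vs 2] → C does not strictly dominate A (column Y: 6 ≤ 7)
  C vs B: [7 vs 2, 6 vs 2, 2 vs 4] → C does not strictly dominate B (column Z: 2 ≤ 4)
No single strategy strictly dominates all others → no strictly dominant strategy.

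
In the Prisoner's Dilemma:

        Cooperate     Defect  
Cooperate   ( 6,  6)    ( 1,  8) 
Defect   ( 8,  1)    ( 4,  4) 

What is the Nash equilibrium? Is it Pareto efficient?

(Defect, Defect) is NE; not Pareto efficient

Work:
Defect dominates Cooperate for both players:
If P2 cooperates: Defect (8) > Cooperate (6)
If P2 defects: Defect (4) > Cooperate (1)
NE: (Defect, Defect) with payoff (4, 4)
But (Cooperate, Cooperate) = (6, 6) Pareto dominates (4, 4)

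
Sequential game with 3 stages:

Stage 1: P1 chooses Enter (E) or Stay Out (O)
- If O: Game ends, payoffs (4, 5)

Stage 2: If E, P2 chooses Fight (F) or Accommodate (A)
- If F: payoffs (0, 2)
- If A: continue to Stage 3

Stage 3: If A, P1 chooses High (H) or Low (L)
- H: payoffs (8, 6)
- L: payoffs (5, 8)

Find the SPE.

SPE: (E, A, H); Outcome (8, 6)

Work:
Stage 3: P1 chooses H (8 vs 5)
Stage 2: P2: F->2, A->6 (anticipating H). Choose A
Stage 1: P1: O->4, E->8 (anticipating A, H). Choose E
SPE path: E -> A -> H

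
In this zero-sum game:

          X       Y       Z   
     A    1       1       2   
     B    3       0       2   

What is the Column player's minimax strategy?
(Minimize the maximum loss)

Column should play Y, value = 1

Work:
Column player minimizes Row's maximum payoff:
Column X: max payoff to Row = 3
Column Y: max payoff to Row = 1
Column Z: max payoff to Row = 2
Minimum is 1, achieved by column Y.
Minimax strategy: Y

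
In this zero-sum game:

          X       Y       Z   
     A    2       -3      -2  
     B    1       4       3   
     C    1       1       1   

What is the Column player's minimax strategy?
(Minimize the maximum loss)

Column should play X, value = 2

Work:
Column player minimizes Row's maximum payoff:
Column X: max payoff to Row = 2
Column Y: max payoff to Row = 4
Column Z: max payoff to Row = 3
Minimum is 2, achieved by column X.
Minimax strategy: X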